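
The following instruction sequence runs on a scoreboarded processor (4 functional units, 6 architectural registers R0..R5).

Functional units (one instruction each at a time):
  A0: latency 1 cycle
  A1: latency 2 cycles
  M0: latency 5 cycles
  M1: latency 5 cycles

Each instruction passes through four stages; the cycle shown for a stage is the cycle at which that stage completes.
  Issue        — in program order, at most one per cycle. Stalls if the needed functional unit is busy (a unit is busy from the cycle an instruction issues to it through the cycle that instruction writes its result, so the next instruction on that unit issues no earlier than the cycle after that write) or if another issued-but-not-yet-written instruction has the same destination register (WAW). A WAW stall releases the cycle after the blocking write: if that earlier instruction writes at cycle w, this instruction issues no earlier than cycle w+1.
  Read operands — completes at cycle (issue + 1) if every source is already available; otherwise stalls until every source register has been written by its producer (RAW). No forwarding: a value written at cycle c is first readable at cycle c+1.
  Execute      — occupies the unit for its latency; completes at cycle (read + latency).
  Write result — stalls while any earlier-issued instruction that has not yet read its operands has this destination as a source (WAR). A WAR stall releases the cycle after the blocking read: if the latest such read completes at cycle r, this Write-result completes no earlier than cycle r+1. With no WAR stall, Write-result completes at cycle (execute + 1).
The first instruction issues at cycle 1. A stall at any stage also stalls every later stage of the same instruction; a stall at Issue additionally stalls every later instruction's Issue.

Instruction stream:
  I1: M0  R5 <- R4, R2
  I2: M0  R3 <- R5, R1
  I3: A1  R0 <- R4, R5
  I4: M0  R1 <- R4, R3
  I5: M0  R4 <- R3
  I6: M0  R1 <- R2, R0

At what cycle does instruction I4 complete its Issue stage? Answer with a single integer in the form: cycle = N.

cycle = 17

I1  is:1  ro:2  ex:7  wr:8
I2  is:9  ro:10  ex:15  wr:16  — struct: M0 busy until I1 writes@8
I3  is:10  ro:11  ex:13  wr:14
I4  is:17  ro:18  ex:23  wr:24  — struct: M0 busy until I2 writes@16
I5  is:25  ro:26  ex:31  wr:32  — struct: M0 busy until I4 writes@24
I6  is:33  ro:34  ex:39  wr:40  — struct: M0 busy until I5 writes@32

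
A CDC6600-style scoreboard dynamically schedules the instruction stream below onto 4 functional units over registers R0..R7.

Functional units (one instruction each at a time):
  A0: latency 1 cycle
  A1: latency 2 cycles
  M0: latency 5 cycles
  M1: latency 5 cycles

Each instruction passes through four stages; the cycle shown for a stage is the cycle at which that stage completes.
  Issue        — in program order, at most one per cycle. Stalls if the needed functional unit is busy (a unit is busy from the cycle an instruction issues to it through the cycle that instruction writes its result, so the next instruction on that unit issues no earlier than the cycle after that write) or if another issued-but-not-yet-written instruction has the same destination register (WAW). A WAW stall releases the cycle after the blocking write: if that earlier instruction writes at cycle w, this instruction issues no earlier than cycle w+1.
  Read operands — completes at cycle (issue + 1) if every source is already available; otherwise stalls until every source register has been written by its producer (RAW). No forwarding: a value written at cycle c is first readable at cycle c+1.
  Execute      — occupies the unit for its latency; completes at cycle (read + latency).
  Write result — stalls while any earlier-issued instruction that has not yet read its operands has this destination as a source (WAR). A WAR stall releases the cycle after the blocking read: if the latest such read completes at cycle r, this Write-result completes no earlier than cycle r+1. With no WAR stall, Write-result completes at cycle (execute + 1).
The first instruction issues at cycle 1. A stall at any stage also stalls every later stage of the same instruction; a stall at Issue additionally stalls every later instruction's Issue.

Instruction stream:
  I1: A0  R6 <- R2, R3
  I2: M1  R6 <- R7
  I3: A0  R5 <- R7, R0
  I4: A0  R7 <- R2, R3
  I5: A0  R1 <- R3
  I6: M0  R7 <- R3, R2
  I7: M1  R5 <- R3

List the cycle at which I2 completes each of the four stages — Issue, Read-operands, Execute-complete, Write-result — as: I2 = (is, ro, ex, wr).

I2 = (5, 6, 11, 12)

  I1 | 1 | 2 | 3 | 4
  I2 | 5 | 6 | 11 | 12   WAW R6: wait I1 write@4
  I3 | 6 | 7 | 8 | 9
  I4 | 10 | 11 | 12 | 13   struct: A0 busy until I3 writes@9
  I5 | 14 | 15 | 16 | 17   struct: A0 busy until I4 writes@13
  I6 | 15 | 16 | 21 | 22
  I7 | 16 | 17 | 22 | 23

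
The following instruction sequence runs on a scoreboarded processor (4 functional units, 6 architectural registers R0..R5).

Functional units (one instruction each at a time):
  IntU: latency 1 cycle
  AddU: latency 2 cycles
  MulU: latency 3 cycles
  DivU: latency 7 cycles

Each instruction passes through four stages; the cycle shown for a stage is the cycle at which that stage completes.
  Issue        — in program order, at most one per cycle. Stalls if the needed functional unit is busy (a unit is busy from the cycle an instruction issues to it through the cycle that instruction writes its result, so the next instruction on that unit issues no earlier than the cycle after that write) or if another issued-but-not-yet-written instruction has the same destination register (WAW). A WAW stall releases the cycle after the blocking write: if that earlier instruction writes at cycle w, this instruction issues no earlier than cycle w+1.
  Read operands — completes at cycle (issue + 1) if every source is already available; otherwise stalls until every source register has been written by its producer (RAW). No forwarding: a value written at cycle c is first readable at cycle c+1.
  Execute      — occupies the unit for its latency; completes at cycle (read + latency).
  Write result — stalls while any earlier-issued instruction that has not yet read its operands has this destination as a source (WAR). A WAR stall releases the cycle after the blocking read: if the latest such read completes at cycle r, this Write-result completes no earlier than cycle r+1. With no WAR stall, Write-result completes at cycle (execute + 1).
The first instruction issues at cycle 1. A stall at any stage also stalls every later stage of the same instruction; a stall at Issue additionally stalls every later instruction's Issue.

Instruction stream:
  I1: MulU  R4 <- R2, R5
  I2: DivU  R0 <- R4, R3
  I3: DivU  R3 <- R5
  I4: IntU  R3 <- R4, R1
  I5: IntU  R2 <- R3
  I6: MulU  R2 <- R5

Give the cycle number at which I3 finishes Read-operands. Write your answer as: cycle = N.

cycle = 17

c1: I1→MulU
c2: I1 RO; I2→DivU
c5: I1 EX
c6: I1 WR R4
c7: I2 RO
c14: I2 EX
c15: I2 WR R0
c16: I3→DivU
c17: I3 RO
c24: I3 EX
c25: I3 WR R3
c26: I4→IntU
c27: I4 RO
c28: I4 EX
c29: I4 WR R3
c30: I5→IntU
c31: I5 RO
c32: I5 EX
c33: I5 WR R2
c34: I6→MulU
c35: I6 RO
c38: I6 EX
c39: I6 WR R2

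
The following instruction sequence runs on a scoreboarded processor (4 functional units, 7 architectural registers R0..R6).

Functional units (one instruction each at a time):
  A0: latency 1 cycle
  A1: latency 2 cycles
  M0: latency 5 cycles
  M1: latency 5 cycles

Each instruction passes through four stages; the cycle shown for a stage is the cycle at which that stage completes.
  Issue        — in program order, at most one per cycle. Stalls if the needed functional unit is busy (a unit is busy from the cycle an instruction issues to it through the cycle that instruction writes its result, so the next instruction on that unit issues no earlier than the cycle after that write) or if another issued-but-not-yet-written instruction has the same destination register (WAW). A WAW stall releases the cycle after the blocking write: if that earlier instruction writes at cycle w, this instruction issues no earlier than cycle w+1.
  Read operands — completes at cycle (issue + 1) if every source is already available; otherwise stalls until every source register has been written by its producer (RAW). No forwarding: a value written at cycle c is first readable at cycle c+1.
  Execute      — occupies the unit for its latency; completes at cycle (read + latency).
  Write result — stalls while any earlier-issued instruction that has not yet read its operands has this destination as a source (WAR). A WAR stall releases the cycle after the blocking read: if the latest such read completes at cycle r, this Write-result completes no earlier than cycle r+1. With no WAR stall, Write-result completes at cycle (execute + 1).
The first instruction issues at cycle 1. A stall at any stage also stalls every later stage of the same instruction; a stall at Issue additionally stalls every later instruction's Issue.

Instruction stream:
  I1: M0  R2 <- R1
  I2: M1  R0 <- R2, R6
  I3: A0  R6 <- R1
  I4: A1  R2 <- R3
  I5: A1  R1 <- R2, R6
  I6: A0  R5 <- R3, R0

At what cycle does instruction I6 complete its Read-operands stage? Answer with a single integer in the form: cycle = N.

cycle = 16

I1 -> (1, 2, 7, 8)
I2 -> (2, 9, 14, 15)  // RAW R2: wait I1 write@8
I3 -> (3, 4, 5, 10)  // WAR R6: wait I2 read@9
I4 -> (9, 10, 12, 13)  // WAW R2: wait I1 write@8
I5 -> (14, 15, 17, 18)  // struct: A1 busy until I4 writes@13
I6 -> (15, 16, 17, 18)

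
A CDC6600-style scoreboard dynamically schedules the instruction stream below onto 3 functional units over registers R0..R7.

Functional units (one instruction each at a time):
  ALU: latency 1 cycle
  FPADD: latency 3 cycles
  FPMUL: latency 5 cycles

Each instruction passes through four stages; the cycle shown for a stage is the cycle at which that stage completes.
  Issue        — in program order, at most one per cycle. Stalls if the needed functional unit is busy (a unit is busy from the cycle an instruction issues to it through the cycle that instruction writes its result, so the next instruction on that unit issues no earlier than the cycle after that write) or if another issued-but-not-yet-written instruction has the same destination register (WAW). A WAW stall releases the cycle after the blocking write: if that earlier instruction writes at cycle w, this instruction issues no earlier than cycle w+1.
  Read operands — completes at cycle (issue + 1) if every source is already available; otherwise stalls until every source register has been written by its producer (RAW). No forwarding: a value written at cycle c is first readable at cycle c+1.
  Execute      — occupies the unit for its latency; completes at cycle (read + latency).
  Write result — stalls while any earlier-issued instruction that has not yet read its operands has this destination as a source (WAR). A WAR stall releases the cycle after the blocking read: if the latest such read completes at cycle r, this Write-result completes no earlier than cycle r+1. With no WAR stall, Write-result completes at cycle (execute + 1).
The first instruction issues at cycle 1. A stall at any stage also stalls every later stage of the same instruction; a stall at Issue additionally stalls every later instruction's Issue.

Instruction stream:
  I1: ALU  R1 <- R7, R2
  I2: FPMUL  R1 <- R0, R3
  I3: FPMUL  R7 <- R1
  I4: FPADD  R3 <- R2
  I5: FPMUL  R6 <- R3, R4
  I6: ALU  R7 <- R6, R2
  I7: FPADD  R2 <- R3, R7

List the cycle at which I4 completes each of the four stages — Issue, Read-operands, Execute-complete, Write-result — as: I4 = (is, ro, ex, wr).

cycle 1: I1 dispatched to ALU
cycle 2: I1 operands ready
cycle 3: I1 complete
cycle 4: R1←I1
cycle 5: I2 dispatched to FPMUL
cycle 6: I2 operands ready
cycle 11: I2 complete
cycle 12: R1←I2
cycle 13: I3 dispatched to FPMUL
cycle 14: I3 operands ready, I4 dispatched to FPADD
cycle 15: I4 operands ready
cycle 18: I4 complete
cycle 19: I3 complete, R3←I4
cycle 20: R7←I3
cycle 21: I5 dispatched to FPMUL
cycle 22: I5 operands ready, I6 dispatched to ALU
cycle 23: I7 dispatched to FPADD
cycle 27: I5 complete
cycle 28: R6←I5
cycle 29: I6 operands ready
cycle 30: I6 complete
cycle 31: R7←I6
cycle 32: I7 operands ready
cycle 35: I7 complete
cycle 36: R2←I7

I4 = (14, 15, 18, 19)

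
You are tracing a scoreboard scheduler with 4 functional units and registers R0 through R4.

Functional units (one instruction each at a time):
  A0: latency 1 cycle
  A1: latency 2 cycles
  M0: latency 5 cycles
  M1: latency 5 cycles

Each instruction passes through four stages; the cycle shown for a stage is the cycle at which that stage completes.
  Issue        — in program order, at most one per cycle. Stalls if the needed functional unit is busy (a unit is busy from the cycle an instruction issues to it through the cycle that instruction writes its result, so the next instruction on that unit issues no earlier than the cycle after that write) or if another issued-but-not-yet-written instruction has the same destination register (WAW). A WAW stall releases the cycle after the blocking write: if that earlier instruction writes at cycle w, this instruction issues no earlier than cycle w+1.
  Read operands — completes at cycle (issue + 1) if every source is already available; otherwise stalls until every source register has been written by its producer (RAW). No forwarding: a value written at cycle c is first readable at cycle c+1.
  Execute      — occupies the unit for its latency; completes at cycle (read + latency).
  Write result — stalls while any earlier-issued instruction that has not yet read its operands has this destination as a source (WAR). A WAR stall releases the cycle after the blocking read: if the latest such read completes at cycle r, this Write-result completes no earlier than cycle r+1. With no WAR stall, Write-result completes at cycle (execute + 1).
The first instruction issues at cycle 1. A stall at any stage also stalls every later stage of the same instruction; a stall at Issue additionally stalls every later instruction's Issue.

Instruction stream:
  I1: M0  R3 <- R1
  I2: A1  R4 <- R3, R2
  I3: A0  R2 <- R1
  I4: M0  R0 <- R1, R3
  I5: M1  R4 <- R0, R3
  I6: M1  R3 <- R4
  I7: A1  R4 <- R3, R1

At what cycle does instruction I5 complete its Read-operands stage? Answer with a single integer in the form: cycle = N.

cycle 1: issue I1 (M0)
cycle 2: I1 read-ops, issue I2 (A1)
cycle 3: issue I3 (A0)
cycle 4: I3 read-ops
cycle 5: I3 finished on A0
cycle 7: I1 finished on M0
cycle 8: I1→R3
cycle 9: I2 read-ops, issue I4 (M0)
cycle 10: I3→R2, I4 read-ops
cycle 11: I2 finished on A1
cycle 12: I2→R4
cycle 13: issue I5 (M1)
cycle 15: I4 finished on M0
cycle 16: I4→R0
cycle 17: I5 read-ops
cycle 22: I5 finished on M1
cycle 23: I5→R4
cycle 24: issue I6 (M1)
cycle 25: I6 read-ops, issue I7 (A1)
cycle 30: I6 finished on M1
cycle 31: I6→R3
cycle 32: I7 read-ops
cycle 34: I7 finished on A1
cycle 35: I7→R4

cycle = 17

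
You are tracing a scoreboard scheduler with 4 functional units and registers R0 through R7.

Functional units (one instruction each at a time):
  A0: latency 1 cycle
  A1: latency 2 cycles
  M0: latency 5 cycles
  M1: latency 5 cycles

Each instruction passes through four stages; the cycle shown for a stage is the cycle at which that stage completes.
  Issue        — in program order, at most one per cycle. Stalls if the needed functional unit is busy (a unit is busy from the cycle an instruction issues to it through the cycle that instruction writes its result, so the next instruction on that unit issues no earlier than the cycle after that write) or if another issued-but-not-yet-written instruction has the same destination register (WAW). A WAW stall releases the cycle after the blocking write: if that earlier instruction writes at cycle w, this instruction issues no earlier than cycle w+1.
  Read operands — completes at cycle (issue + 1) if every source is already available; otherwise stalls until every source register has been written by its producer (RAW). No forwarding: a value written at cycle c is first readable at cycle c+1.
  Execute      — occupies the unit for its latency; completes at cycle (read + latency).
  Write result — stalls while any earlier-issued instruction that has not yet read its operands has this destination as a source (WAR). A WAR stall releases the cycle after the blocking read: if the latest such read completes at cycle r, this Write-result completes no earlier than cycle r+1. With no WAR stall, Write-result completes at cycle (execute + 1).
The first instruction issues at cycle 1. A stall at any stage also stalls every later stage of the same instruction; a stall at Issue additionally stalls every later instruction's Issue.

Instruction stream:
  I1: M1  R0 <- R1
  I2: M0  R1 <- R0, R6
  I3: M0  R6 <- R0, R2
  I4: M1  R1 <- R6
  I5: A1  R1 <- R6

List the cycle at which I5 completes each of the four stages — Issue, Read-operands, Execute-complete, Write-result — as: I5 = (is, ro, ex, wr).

I1 -> (1, 2, 7, 8)
I2 -> (2, 9, 14, 15)  // RAW R0: wait I1 write@8
I3 -> (16, 17, 22, 23)  // struct: M0 busy until I2 writes@15
I4 -> (17, 24, 29, 30)  // RAW R6: wait I3 write@23
I5 -> (31, 32, 34, 35)  // WAW R1: wait I4 write@30

I5 = (31, 32, 34, 35)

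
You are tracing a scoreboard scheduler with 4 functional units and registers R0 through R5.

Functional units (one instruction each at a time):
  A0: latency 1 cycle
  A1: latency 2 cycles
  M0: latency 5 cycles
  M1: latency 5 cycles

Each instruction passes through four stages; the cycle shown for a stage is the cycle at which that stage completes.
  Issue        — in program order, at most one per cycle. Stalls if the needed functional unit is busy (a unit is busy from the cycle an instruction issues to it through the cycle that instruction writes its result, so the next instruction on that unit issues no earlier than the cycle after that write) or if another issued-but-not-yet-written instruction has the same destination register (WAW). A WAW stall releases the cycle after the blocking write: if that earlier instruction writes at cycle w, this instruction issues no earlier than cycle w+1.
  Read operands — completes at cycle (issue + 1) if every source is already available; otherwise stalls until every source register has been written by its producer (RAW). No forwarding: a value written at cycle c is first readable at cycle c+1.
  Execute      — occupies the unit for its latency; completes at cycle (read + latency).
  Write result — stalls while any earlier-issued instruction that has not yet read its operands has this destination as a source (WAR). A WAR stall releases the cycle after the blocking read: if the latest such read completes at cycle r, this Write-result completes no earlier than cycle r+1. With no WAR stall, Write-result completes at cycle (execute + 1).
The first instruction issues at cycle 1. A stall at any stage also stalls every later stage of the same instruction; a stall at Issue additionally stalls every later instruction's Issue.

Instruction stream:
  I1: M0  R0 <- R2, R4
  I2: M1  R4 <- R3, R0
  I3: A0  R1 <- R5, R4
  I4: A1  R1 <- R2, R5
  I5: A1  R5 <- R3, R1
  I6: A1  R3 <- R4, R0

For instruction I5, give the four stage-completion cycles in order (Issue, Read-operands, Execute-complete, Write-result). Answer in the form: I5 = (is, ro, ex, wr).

I5 = (24, 25, 27, 28)

c1: issue I1 (M0)
c2: I1 read-ops, issue I2 (M1)
c3: issue I3 (A0)
c7: I1 finished on M0
c8: I1→R0
c9: I2 read-ops
c14: I2 finished on M1
c15: I2→R4
c16: I3 read-ops
c17: I3 finished on A0
c18: I3→R1
c19: issue I4 (A1)
c20: I4 read-ops
c22: I4 finished on A1
c23: I4→R1
c24: issue I5 (A1)
c25: I5 read-ops
c27: I5 finished on A1
c28: I5→R5
c29: issue I6 (A1)
c30: I6 read-ops
c32: I6 finished on A1
c33: I6→R3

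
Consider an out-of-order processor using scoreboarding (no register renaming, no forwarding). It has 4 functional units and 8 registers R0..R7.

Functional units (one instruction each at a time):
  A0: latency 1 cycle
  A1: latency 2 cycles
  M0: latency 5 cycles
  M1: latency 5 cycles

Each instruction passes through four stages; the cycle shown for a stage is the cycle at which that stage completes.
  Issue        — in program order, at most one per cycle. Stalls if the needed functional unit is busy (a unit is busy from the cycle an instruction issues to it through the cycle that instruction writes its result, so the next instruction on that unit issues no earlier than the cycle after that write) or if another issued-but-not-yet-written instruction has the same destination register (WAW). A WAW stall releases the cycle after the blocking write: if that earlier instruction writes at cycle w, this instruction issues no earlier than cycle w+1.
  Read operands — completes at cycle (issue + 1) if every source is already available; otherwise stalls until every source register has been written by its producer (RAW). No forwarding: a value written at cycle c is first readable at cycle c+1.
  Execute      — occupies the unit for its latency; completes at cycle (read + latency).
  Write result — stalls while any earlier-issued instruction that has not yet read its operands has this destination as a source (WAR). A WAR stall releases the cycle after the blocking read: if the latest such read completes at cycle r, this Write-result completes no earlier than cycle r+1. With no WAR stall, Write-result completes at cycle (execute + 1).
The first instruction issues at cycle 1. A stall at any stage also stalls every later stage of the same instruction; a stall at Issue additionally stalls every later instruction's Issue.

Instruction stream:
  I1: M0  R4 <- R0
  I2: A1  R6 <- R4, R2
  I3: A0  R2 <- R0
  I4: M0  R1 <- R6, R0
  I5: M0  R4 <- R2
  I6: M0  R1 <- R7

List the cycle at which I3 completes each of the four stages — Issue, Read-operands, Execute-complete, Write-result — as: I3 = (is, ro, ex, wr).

[1] I1→M0
[2] I1 RO | I2→A1
[3] I3→A0
[4] I3 RO
[5] I3 EX
[7] I1 EX
[8] I1 WR R4
[9] I2 RO | I4→M0
[10] I3 WR R2
[11] I2 EX
[12] I2 WR R6
[13] I4 RO
[18] I4 EX
[19] I4 WR R1
[20] I5→M0
[21] I5 RO
[26] I5 EX
[27] I5 WR R4
[28] I6→M0
[29] I6 RO
[34] I6 EX
[35] I6 WR R1

I3 = (3, 4, 5, 10)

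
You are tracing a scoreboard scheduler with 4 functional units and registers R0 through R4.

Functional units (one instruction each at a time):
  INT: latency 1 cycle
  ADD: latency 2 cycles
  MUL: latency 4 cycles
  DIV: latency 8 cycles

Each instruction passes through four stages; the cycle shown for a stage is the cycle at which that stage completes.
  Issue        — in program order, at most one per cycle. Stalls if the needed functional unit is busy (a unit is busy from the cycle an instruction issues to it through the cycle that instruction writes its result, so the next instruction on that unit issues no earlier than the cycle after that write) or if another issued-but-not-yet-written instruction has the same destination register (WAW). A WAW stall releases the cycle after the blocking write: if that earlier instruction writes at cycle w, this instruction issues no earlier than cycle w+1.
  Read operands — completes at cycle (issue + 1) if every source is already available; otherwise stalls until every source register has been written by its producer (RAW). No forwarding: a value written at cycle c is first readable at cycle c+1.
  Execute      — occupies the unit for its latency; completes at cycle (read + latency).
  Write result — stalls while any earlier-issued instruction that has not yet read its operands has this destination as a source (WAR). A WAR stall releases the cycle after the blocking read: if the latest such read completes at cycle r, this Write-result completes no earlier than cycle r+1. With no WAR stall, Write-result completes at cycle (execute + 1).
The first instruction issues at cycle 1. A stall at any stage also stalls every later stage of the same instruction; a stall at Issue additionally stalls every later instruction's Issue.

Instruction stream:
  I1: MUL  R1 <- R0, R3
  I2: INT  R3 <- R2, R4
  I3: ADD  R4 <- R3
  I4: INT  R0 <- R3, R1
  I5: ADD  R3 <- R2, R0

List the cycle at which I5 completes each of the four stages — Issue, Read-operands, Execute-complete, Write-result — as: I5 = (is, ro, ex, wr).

  I1 | 1 | 2 | 6 | 7
  I2 | 2 | 3 | 4 | 5
  I3 | 3 | 6 | 8 | 9   RAW R3: wait I2 write@5
  I4 | 6 | 8 | 9 | 10   struct: INT busy until I2 writes@5 · RAW R1: wait I1 write@7
  I5 | 10 | 11 | 13 | 14   struct: ADD busy until I3 writes@9

I5 = (10, 11, 13, 14)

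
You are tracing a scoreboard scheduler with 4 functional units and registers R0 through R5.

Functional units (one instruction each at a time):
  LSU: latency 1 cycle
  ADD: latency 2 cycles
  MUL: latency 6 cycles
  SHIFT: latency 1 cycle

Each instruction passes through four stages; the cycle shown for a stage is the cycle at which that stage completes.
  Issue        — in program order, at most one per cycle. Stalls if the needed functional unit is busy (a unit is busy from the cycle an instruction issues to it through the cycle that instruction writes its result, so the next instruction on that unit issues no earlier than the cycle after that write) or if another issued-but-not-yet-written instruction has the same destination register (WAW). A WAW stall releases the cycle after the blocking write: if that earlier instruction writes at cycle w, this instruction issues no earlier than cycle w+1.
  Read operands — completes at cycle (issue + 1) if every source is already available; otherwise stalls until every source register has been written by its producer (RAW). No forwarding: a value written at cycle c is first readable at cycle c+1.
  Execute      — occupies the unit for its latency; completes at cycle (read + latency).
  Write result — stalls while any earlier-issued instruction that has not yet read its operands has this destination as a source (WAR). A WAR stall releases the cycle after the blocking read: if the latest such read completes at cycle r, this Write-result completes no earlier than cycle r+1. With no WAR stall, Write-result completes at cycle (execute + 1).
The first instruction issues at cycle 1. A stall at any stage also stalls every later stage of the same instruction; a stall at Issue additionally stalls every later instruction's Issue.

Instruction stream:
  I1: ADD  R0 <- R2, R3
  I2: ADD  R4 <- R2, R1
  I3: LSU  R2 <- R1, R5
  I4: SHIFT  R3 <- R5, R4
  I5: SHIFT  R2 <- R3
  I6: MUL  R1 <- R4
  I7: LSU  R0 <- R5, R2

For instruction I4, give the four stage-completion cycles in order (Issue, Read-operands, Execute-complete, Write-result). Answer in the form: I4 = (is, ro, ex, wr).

I4 = (8, 11, 12, 13)

I1  is:1  ro:2  ex:4  wr:5
I2  is:6  ro:7  ex:9  wr:10  — struct: ADD busy until I1 writes@5
I3  is:7  ro:8  ex:9  wr:10
I4  is:8  ro:11  ex:12  wr:13  — RAW R4: wait I2 write@10
I5  is:14  ro:15  ex:16  wr:17  — struct: SHIFT busy until I4 writes@13
I6  is:15  ro:16  ex:22  wr:23
I7  is:16  ro:18  ex:19  wr:20  — RAW R2: wait I5 write@17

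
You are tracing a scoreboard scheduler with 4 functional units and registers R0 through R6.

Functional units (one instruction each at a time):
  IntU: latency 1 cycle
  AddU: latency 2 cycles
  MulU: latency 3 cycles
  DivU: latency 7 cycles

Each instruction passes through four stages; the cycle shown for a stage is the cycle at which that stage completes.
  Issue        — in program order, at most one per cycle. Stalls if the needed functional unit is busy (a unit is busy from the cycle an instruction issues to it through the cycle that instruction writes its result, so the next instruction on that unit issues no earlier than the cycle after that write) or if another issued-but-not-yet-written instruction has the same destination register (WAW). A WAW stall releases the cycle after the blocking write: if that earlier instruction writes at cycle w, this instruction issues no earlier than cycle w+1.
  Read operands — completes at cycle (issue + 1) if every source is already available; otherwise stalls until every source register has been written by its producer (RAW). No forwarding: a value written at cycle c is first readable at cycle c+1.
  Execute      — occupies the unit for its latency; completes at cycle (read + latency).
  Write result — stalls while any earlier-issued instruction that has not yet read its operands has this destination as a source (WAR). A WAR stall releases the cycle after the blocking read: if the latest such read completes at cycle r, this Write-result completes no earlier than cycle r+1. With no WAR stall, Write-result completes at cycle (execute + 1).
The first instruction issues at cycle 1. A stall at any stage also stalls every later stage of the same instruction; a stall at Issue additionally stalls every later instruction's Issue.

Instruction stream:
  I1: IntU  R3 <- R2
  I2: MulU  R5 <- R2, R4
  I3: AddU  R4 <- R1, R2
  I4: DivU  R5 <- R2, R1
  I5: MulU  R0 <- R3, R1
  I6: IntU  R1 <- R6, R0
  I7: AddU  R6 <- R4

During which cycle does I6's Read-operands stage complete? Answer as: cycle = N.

cycle = 15

[I1] 1/2/3/4
[I2] 2/3/6/7
[I3] 3/4/6/7
[I4] 8/9/16/17  (WAW R5: wait I2 write@7)
[I5] 9/10/13/14
[I6] 10/15/16/17  (RAW R0: wait I5 write@14)
[I7] 11/12/14/16  (WAR R6: wait I6 read@15)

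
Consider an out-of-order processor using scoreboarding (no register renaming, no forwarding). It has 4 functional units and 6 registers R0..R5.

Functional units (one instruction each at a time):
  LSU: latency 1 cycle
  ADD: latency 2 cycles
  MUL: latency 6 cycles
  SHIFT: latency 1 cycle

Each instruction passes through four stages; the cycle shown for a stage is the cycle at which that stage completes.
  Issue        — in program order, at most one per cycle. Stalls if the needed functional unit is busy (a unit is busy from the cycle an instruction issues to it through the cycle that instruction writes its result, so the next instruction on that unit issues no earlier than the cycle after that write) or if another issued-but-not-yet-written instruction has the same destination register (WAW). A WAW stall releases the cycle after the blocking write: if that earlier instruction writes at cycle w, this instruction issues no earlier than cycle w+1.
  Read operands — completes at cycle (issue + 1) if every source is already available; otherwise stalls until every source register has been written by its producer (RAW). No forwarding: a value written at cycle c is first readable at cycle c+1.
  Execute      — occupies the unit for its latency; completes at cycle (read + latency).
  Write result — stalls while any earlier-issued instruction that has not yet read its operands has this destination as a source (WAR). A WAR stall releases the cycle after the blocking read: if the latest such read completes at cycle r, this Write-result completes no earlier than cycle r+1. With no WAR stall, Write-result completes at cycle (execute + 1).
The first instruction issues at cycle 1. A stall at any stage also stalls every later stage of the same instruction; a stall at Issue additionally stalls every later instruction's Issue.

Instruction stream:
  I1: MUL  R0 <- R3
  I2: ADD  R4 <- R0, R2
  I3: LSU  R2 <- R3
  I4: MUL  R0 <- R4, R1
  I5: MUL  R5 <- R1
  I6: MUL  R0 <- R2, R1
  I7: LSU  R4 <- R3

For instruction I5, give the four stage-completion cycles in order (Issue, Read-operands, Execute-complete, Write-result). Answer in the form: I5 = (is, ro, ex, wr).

I5 = (22, 23, 29, 30)

[1] I1 issues→MUL
[2] I1 reads | I2 issues→ADD
[3] I3 issues→LSU
[4] I3 reads
[5] I3 exec-done
[8] I1 exec-done
[9] I1 writes R0
[10] I2 reads | I4 issues→MUL
[11] I3 writes R2
[12] I2 exec-done
[13] I2 writes R4
[14] I4 reads
[20] I4 exec-done
[21] I4 writes R0
[22] I5 issues→MUL
[23] I5 reads
[29] I5 exec-done
[30] I5 writes R5
[31] I6 issues→MUL
[32] I6 reads | I7 issues→LSU
[33] I7 reads
[34] I7 exec-done
[35] I7 writes R4
[38] I6 exec-done
[39] I6 writes R0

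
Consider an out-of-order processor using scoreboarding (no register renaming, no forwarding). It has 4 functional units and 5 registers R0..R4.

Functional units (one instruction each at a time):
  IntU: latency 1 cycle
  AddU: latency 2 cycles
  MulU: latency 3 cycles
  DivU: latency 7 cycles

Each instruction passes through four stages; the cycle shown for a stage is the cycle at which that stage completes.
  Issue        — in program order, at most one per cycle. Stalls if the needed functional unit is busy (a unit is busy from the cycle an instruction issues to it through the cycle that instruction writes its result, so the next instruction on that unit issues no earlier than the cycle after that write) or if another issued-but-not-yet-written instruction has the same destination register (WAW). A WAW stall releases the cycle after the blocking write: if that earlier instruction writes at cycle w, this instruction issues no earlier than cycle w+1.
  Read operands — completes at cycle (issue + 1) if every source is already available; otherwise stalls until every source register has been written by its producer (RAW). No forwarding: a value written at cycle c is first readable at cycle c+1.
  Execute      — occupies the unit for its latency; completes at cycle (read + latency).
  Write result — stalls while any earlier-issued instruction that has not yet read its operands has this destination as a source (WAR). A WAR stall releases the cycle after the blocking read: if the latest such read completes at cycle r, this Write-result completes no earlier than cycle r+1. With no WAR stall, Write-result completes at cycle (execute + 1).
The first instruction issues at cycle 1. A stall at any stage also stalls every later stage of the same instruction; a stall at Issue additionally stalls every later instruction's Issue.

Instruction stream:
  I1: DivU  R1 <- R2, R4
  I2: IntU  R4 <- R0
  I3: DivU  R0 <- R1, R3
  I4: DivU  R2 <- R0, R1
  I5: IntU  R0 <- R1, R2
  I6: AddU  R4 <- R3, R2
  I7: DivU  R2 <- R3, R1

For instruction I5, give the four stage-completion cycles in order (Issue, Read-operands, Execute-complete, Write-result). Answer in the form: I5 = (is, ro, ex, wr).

I5 = (22, 31, 32, 33)

I1 -> (1, 2, 9, 10)
I2 -> (2, 3, 4, 5)
I3 -> (11, 12, 19, 20)  // struct: DivU busy until I1 writes@10
I4 -> (21, 22, 29, 30)  // struct: DivU busy until I3 writes@20
I5 -> (22, 31, 32, 33)  // RAW R2: wait I4 write@30
I6 -> (23, 31, 33, 34)  // RAW R2: wait I4 write@30
I7 -> (31, 32, 39, 40)  // struct: DivU busy until I4 writes@30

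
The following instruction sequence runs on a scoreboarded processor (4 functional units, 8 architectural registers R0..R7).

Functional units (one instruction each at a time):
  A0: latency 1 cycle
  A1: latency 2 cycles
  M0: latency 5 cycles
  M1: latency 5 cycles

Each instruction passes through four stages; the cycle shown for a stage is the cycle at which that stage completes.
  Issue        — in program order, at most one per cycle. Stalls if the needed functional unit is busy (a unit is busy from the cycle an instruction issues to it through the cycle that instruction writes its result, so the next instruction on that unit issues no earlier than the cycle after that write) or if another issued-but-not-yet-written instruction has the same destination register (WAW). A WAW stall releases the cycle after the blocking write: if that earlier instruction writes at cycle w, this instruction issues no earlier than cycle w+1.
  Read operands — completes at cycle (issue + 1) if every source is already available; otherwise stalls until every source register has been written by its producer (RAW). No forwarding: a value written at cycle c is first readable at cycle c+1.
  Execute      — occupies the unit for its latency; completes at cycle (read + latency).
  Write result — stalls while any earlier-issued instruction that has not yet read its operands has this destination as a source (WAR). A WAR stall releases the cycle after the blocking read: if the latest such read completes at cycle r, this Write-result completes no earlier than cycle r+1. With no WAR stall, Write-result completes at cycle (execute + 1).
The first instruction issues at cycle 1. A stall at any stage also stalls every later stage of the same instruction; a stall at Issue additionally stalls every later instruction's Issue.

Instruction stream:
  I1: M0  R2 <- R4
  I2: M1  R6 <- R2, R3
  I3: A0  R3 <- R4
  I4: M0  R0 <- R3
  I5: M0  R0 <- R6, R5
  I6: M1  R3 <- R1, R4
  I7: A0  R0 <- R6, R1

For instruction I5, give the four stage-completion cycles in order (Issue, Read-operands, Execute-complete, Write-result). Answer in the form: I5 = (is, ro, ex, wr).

I5 = (18, 19, 24, 25)

c1: issue I1 (M0)
c2: I1 read-ops | issue I2 (M1)
c3: issue I3 (A0)
c4: I3 read-ops
c5: I3 finished on A0
c7: I1 finished on M0
c8: I1→R2
c9: I2 read-ops | issue I4 (M0)
c10: I3→R3
c11: I4 read-ops
c14: I2 finished on M1
c15: I2→R6
c16: I4 finished on M0
c17: I4→R0
c18: issue I5 (M0)
c19: I5 read-ops | issue I6 (M1)
c20: I6 read-ops
c24: I5 finished on M0
c25: I5→R0 | I6 finished on M1
c26: I6→R3 | issue I7 (A0)
c27: I7 read-ops
c28: I7 finished on A0
c29: I7→R0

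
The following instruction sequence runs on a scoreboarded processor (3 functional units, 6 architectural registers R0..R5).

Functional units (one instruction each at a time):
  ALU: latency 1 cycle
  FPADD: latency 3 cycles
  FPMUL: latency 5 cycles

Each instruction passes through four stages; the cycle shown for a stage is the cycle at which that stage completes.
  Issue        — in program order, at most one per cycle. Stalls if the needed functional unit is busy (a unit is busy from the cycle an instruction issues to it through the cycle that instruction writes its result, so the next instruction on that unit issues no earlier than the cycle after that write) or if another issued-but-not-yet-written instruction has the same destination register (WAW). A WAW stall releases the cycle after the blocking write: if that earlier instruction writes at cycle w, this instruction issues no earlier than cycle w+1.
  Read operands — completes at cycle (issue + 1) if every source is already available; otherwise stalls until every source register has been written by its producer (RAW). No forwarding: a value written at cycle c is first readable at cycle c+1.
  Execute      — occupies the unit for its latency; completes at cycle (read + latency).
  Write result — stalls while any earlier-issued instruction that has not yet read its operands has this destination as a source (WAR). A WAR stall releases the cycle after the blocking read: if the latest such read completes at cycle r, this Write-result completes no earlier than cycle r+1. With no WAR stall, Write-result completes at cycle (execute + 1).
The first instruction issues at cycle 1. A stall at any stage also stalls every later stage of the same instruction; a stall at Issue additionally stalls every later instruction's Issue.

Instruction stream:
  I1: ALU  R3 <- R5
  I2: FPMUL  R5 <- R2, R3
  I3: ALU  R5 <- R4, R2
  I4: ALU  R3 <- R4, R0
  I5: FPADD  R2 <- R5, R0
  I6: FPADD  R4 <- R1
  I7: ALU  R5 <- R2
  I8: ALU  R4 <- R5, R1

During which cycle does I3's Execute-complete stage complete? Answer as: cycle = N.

cycle = 14

c1: issue I1 (ALU)
c2: I1 read-ops · issue I2 (FPMUL)
c3: I1 finished on ALU
c4: I1→R3
c5: I2 read-ops
c10: I2 finished on FPMUL
c11: I2→R5
c12: issue I3 (ALU)
c13: I3 read-ops
c14: I3 finished on ALU
c15: I3→R5
c16: issue I4 (ALU)
c17: I4 read-ops · issue I5 (FPADD)
c18: I4 finished on ALU · I5 read-ops
c19: I4→R3
c21: I5 finished on FPADD
c22: I5→R2
c23: issue I6 (FPADD)
c24: I6 read-ops · issue I7 (ALU)
c25: I7 read-ops
c26: I7 finished on ALU
c27: I6 finished on FPADD · I7→R5
c28: I6→R4
c29: issue I8 (ALU)
c30: I8 read-ops
c31: I8 finished on ALU
c32: I8→R4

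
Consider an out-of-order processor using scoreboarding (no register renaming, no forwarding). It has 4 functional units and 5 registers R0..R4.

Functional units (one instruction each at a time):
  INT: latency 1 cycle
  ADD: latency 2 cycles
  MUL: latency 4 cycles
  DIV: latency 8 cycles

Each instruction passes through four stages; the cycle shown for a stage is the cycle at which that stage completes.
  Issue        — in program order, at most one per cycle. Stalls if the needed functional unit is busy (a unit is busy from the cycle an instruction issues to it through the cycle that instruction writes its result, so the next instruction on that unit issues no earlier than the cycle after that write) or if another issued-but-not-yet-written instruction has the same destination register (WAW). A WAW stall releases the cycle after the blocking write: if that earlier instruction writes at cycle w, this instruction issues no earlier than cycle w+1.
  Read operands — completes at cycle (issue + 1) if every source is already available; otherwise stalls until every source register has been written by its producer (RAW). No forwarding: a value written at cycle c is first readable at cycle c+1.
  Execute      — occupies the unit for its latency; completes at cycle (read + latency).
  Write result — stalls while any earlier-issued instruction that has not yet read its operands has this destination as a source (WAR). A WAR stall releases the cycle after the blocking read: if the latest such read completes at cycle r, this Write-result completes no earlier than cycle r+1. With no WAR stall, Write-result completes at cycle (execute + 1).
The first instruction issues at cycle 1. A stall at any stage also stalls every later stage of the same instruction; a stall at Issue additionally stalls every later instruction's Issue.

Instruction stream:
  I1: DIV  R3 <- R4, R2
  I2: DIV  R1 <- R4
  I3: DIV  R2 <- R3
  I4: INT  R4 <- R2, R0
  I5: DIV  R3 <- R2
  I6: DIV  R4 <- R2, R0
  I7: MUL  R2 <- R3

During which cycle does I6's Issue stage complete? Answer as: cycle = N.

cycle = 45

I1  is:1  ro:2  ex:10  wr:11
I2  is:12  ro:13  ex:21  wr:22  — struct: DIV busy until I1 writes@11
I3  is:23  ro:24  ex:32  wr:33  — struct: DIV busy until I2 writes@22
I4  is:24  ro:34  ex:35  wr:36  — RAW R2: wait I3 write@33
I5  is:34  ro:35  ex:43  wr:44  — struct: DIV busy until I3 writes@33
I6  is:45  ro:46  ex:54  wr:55  — struct: DIV busy until I5 writes@44
I7  is:46  ro:47  ex:51  wr:52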